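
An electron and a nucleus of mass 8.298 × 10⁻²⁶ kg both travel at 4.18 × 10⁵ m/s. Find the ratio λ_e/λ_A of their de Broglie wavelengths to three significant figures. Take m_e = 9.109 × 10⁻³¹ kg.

λ_e/λ_A = 9.11 × 10⁴

At fixed v, p = mv so λ = h/(mv) ∝ 1/m.
λ_e/λ_A = m_A/m_e = 8.298 × 10⁻²⁶/9.109 × 10⁻³¹ = 9.11 × 10⁴.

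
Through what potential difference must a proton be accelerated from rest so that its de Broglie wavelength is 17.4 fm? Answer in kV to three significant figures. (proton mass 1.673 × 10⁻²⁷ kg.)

p = h/λ = 6.626 × 10⁻³⁴ / 1.740 × 10⁻¹⁴ = 3.808 × 10⁻²⁰ kg·m/s.
KE = p²/(2m) = 4.334 × 10⁻¹³ J.
V = KE/e = 4.334 × 10⁻¹³ / (1.602 × 10⁻¹⁹) = 2710 kV.

V = 2710 kV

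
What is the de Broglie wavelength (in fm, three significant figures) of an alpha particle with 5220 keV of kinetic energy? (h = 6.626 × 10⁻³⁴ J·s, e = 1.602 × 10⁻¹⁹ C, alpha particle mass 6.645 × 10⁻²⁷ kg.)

λ = 6.29 fm

KE = 5220 keV = 8.362 × 10⁻¹³ J.
p = √(2mKE) = √(2 × 6.645 × 10⁻²⁷ × 8.362 × 10⁻¹³) = 1.054 × 10⁻¹⁹ kg·m/s.
λ = h/p = 6.626 × 10⁻³⁴ / 1.054 × 10⁻¹⁹ = 6.29 × 10⁻¹⁵ m = 6.29 fm.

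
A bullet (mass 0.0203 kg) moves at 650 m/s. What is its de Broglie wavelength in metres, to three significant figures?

p = mv = 0.0203 × 650 = 1.319 × 10¹ kg·m/s.
λ = h/p = 6.626 × 10⁻³⁴ / 1.319 × 10¹ = 5.02 × 10⁻³⁵ m.

λ = 5.02 × 10⁻³⁵ m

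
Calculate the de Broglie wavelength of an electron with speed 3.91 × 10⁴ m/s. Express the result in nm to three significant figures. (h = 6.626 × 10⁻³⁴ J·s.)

p = mv = 9.109 × 10⁻³¹ × 3.91 × 10⁴ = 3.562 × 10⁻²⁶ kg·m/s.
λ = h/p = 6.626 × 10⁻³⁴ / 3.562 × 10⁻²⁶ = 1.86 × 10⁻⁸ m = 18.6 nm.

λ = 18.6 nm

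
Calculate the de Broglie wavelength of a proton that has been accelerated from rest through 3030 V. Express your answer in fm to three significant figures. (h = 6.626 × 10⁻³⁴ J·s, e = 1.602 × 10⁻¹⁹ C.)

KE = eV = 1.602 × 10⁻¹⁹ × 3030 = 4.854 × 10⁻¹⁶ J.
p = √(2mKE) = √(2 × 1.673 × 10⁻²⁷ × 4.854 × 10⁻¹⁶) = 1.274 × 10⁻²¹ kg·m/s.
λ = h/p = 6.626 × 10⁻³⁴ / 1.274 × 10⁻²¹ = 5.20 × 10⁻¹³ m = 520 fm.

λ = 520 fm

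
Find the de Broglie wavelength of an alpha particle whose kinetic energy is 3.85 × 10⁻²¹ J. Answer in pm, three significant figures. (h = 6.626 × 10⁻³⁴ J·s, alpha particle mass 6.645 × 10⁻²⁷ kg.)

λ = 92.6 pm

p = √(2mKE) = √(2 × 6.645 × 10⁻²⁷ × 3.850 × 10⁻²¹) = 7.153 × 10⁻²⁴ kg·m/s.
λ = h/p = 6.626 × 10⁻³⁴ / 7.153 × 10⁻²⁴ = 9.26 × 10⁻¹¹ m = 92.6 pm.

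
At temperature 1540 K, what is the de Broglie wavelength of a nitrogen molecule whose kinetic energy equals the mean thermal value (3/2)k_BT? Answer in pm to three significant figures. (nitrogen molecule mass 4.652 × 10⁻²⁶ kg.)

λ = 12.2 pm

KE = (3/2)k_BT = 1.5 × 1.381 × 10⁻²³ × 1540 = 3.190 × 10⁻²⁰ J.
p = √(2mKE) = √(2 × 4.652 × 10⁻²⁶ × 3.190 × 10⁻²⁰) = 5.448 × 10⁻²³ kg·m/s.
λ = h/p = 1.22 × 10⁻¹¹ m = 12.2 pm.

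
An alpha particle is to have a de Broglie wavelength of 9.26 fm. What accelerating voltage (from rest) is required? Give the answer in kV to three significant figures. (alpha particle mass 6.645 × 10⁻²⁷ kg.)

V = 1200 kV

p = h/λ = 6.626 × 10⁻³⁴ / 9.260 × 10⁻¹⁵ = 7.156 × 10⁻²⁰ kg·m/s.
KE = p²/(2m) = 3.853 × 10⁻¹³ J.
V = KE/2e = 3.853 × 10⁻¹³ / (2 × 1.602 × 10⁻¹⁹) = 1200 kV.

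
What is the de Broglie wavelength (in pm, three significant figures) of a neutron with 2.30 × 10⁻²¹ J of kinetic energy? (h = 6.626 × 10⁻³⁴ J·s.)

λ = 239 pm

p = √(2mKE) = √(2 × 1.675 × 10⁻²⁷ × 2.300 × 10⁻²¹) = 2.776 × 10⁻²⁴ kg·m/s.
λ = h/p = 6.626 × 10⁻³⁴ / 2.776 × 10⁻²⁴ = 2.39 × 10⁻¹⁰ m = 239 pm.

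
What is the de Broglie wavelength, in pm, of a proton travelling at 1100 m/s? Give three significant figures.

λ = 360 pm

p = mv = 1.673 × 10⁻²⁷ × 1100 = 1.840 × 10⁻²⁴ kg·m/s.
λ = h/p = 6.626 × 10⁻³⁴ / 1.840 × 10⁻²⁴ = 3.60 × 10⁻¹⁰ m = 360 pm.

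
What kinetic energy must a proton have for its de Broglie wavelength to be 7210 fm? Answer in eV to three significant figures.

KE = 15.8 eV

p = h/λ = 6.626 × 10⁻³⁴ / 7.210 × 10⁻¹² = 9.190 × 10⁻²³ kg·m/s.
KE = p²/(2m) = (9.190 × 10⁻²³)² / (2 × 1.673 × 10⁻²⁷) = 2.524 × 10⁻¹⁸ J = 15.8 eV.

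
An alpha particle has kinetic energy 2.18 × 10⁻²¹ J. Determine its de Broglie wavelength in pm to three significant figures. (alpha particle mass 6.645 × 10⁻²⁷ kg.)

p = √(2mKE) = √(2 × 6.645 × 10⁻²⁷ × 2.180 × 10⁻²¹) = 5.383 × 10⁻²⁴ kg·m/s.
λ = h/p = 6.626 × 10⁻³⁴ / 5.383 × 10⁻²⁴ = 1.23 × 10⁻¹⁰ m = 123 pm.

λ = 123 pm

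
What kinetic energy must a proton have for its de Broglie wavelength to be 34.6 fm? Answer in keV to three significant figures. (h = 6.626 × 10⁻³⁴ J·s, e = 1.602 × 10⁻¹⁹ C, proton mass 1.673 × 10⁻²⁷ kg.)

KE = 684 keV

p = h/λ = 6.626 × 10⁻³⁴ / 3.460 × 10⁻¹⁴ = 1.915 × 10⁻²⁰ kg·m/s.
KE = p²/(2m) = (1.915 × 10⁻²⁰)² / (2 × 1.673 × 10⁻²⁷) = 1.096 × 10⁻¹³ J = 684 keV.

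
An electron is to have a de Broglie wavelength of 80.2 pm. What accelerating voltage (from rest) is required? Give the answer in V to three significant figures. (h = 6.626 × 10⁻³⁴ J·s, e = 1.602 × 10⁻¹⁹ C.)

V = 234 V

p = h/λ = 6.626 × 10⁻³⁴ / 8.020 × 10⁻¹¹ = 8.262 × 10⁻²⁴ kg·m/s.
KE = p²/(2m) = 3.747 × 10⁻¹⁷ J.
V = KE/e = 3.747 × 10⁻¹⁷ / (1.602 × 10⁻¹⁹) = 234 V.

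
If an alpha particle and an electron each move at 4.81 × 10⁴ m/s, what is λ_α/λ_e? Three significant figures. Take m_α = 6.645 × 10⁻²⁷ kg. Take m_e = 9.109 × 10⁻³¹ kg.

λ_α/λ_e = 1.37 × 10⁻⁴

At fixed v, p = mv so λ = h/(mv) ∝ 1/m.
λ_α/λ_e = m_e/m_α = 9.109 × 10⁻³¹/6.645 × 10⁻²⁷ = 1.37 × 10⁻⁴.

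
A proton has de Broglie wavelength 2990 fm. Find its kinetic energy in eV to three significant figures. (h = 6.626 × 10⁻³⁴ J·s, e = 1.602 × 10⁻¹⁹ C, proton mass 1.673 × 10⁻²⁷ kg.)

KE = 91.6 eV

p = h/λ = 6.626 × 10⁻³⁴ / 2.990 × 10⁻¹² = 2.216 × 10⁻²² kg·m/s.
KE = p²/(2m) = (2.216 × 10⁻²²)² / (2 × 1.673 × 10⁻²⁷) = 1.468 × 10⁻¹⁷ J = 91.6 eV.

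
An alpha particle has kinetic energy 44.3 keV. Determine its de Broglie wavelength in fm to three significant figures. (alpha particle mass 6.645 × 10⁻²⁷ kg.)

λ = 68.2 fm

KE = 44.3 keV = 7.097 × 10⁻¹⁵ J.
p = √(2mKE) = √(2 × 6.645 × 10⁻²⁷ × 7.097 × 10⁻¹⁵) = 9.712 × 10⁻²¹ kg·m/s.
λ = h/p = 6.626 × 10⁻³⁴ / 9.712 × 10⁻²¹ = 6.82 × 10⁻¹⁴ m = 68.2 fm.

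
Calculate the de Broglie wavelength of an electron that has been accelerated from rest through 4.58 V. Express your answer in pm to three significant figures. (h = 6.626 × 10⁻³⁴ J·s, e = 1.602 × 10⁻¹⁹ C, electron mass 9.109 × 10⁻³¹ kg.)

KE = eV = 1.602 × 10⁻¹⁹ × 4.580 = 7.337 × 10⁻¹⁹ J.
p = √(2mKE) = √(2 × 9.109 × 10⁻³¹ × 7.337 × 10⁻¹⁹) = 1.156 × 10⁻²⁴ kg·m/s.
λ = h/p = 6.626 × 10⁻³⁴ / 1.156 × 10⁻²⁴ = 5.73 × 10⁻¹⁰ m = 573 pm.

λ = 573 pm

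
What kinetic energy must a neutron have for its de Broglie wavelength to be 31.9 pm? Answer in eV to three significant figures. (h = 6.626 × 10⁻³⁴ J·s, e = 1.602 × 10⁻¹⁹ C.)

p = h/λ = 6.626 × 10⁻³⁴ / 3.190 × 10⁻¹¹ = 2.077 × 10⁻²³ kg·m/s.
KE = p²/(2m) = (2.077 × 10⁻²³)² / (2 × 1.675 × 10⁻²⁷) = 1.288 × 10⁻¹⁹ J = 0.804 eV.

KE = 0.804 eV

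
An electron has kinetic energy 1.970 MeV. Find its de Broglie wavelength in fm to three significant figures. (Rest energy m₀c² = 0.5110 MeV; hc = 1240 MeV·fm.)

λ = 511 fm

Total energy E = KE + m₀c² = 1.970 + 0.5110 = 2.4810 MeV.
(pc)² = E² − (m₀c²)² = (2.4810)² − (0.5110)² = 5.894 MeV², so pc = 2.428 MeV.
λ = hc/(pc) = 1240 MeV·fm / 2.428 MeV = 511 fm.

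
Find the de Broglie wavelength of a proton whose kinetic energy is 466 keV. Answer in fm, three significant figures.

KE = 466 keV = 7.465 × 10⁻¹⁴ J.
p = √(2mKE) = √(2 × 1.673 × 10⁻²⁷ × 7.465 × 10⁻¹⁴) = 1.580 × 10⁻²⁰ kg·m/s.
λ = h/p = 6.626 × 10⁻³⁴ / 1.580 × 10⁻²⁰ = 4.19 × 10⁻¹⁴ m = 41.9 fm.

λ = 41.9 fm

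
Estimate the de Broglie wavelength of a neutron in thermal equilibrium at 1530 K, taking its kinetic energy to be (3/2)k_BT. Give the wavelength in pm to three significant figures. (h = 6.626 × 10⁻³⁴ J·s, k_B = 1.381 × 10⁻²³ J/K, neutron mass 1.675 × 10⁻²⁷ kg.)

KE = (3/2)k_BT = 1.5 × 1.381 × 10⁻²³ × 1530 = 3.169 × 10⁻²⁰ J.
p = √(2mKE) = √(2 × 1.675 × 10⁻²⁷ × 3.169 × 10⁻²⁰) = 1.030 × 10⁻²³ kg·m/s.
λ = h/p = 6.43 × 10⁻¹¹ m = 64.3 pm.

λ = 64.3 pm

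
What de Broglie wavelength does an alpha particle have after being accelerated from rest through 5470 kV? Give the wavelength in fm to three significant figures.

KE = 2eV = 2 × 1.602 × 10⁻¹⁹ × 5.470 × 10⁶ = 1.753 × 10⁻¹² J.
p = √(2mKE) = √(2 × 6.645 × 10⁻²⁷ × 1.753 × 10⁻¹²) = 1.526 × 10⁻¹⁹ kg·m/s.
λ = h/p = 6.626 × 10⁻³⁴ / 1.526 × 10⁻¹⁹ = 4.34 × 10⁻¹⁵ m = 4.34 fm.

λ = 4.34 fm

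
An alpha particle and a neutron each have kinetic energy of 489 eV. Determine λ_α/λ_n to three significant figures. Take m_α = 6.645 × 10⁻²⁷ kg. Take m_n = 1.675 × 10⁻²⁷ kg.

λ_α/λ_n = 0.502

At fixed KE, p = √(2mKE) so λ = h/p ∝ 1/√m.
λ_α/λ_n = √(m_n/m_α) = √(1.675 × 10⁻²⁷/6.645 × 10⁻²⁷) = √(0.2521) = 0.502.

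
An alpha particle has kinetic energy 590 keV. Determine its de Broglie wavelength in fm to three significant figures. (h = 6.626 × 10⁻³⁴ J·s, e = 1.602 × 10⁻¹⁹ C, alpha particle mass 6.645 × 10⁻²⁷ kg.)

λ = 18.7 fm

KE = 590 keV = 9.452 × 10⁻¹⁴ J.
p = √(2mKE) = √(2 × 6.645 × 10⁻²⁷ × 9.452 × 10⁻¹⁴) = 3.544 × 10⁻²⁰ kg·m/s.
λ = h/p = 6.626 × 10⁻³⁴ / 3.544 × 10⁻²⁰ = 1.87 × 10⁻¹⁴ m = 18.7 fm.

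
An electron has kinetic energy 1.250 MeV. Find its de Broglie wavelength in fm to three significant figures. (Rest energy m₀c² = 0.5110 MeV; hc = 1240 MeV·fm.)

Total energy E = KE + m₀c² = 1.250 + 0.5110 = 1.7610 MeV.
(pc)² = E² − (m₀c²)² = (1.7610)² − (0.5110)² = 2.840 MeV², so pc = 1.685 MeV.
λ = hc/(pc) = 1240 MeV·fm / 1.685 MeV = 736 fm.

λ = 736 fm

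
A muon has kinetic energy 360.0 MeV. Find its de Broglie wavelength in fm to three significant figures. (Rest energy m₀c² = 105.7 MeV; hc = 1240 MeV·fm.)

Total energy E = KE + m₀c² = 360.0 + 105.7 = 465.7 MeV.
(pc)² = E² − (m₀c²)² = (465.7)² − (105.7)² = 2.057 × 10⁵ MeV², so pc = 453.5 MeV.
λ = hc/(pc) = 1240 MeV·fm / 453.5 MeV = 2.73 fm.

λ = 2.73 fm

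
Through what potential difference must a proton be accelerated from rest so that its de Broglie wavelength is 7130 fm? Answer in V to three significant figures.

V = 16.1 V

p = h/λ = 6.626 × 10⁻³⁴ / 7.130 × 10⁻¹² = 9.293 × 10⁻²³ kg·m/s.
KE = p²/(2m) = 2.581 × 10⁻¹⁸ J.
V = KE/e = 2.581 × 10⁻¹⁸ / (1.602 × 10⁻¹⁹) = 16.1 V.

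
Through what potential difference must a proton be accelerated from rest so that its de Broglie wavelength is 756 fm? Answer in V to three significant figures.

V = 1430 V

p = h/λ = 6.626 × 10⁻³⁴ / 7.560 × 10⁻¹³ = 8.765 × 10⁻²² kg·m/s.
KE = p²/(2m) = 2.296 × 10⁻¹⁶ J.
V = KE/e = 2.296 × 10⁻¹⁶ / (1.602 × 10⁻¹⁹) = 1430 V.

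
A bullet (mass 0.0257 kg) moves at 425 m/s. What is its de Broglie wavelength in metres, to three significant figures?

p = mv = 0.0257 × 425 = 1.092 × 10¹ kg·m/s.
λ = h/p = 6.626 × 10⁻³⁴ / 1.092 × 10¹ = 6.07 × 10⁻³⁵ m.

λ = 6.07 × 10⁻³⁵ m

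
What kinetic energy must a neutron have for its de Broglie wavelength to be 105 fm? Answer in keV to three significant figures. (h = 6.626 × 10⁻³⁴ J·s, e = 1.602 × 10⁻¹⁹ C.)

p = h/λ = 6.626 × 10⁻³⁴ / 1.050 × 10⁻¹³ = 6.310 × 10⁻²¹ kg·m/s.
KE = p²/(2m) = (6.310 × 10⁻²¹)² / (2 × 1.675 × 10⁻²⁷) = 1.189 × 10⁻¹⁴ J = 74.2 keV.

KE = 74.2 keV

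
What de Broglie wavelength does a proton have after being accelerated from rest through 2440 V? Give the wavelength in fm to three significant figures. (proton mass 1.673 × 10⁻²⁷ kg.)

KE = eV = 1.602 × 10⁻¹⁹ × 2440 = 3.909 × 10⁻¹⁶ J.
p = √(2mKE) = √(2 × 1.673 × 10⁻²⁷ × 3.909 × 10⁻¹⁶) = 1.144 × 10⁻²¹ kg·m/s.
λ = h/p = 6.626 × 10⁻³⁴ / 1.144 × 10⁻²¹ = 5.79 × 10⁻¹³ m = 579 fm.

λ = 579 fm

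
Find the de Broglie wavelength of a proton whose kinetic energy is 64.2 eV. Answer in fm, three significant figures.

KE = 64.2 eV = 1.028 × 10⁻¹⁷ J.
p = √(2mKE) = √(2 × 1.673 × 10⁻²⁷ × 1.028 × 10⁻¹⁷) = 1.855 × 10⁻²² kg·m/s.
λ = h/p = 6.626 × 10⁻³⁴ / 1.855 × 10⁻²² = 3.57 × 10⁻¹² m = 3570 fm.

λ = 3570 fm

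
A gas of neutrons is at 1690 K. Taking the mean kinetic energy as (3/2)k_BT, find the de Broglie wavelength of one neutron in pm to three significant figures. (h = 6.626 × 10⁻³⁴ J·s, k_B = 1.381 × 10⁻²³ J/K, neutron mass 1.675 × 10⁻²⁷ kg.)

KE = (3/2)k_BT = 1.5 × 1.381 × 10⁻²³ × 1690 = 3.501 × 10⁻²⁰ J.
p = √(2mKE) = √(2 × 1.675 × 10⁻²⁷ × 3.501 × 10⁻²⁰) = 1.083 × 10⁻²³ kg·m/s.
λ = h/p = 6.12 × 10⁻¹¹ m = 61.2 pm.

λ = 61.2 pm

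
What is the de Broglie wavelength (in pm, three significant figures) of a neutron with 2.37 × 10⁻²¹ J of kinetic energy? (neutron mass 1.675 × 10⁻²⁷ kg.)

p = √(2mKE) = √(2 × 1.675 × 10⁻²⁷ × 2.370 × 10⁻²¹) = 2.818 × 10⁻²⁴ kg·m/s.
λ = h/p = 6.626 × 10⁻³⁴ / 2.818 × 10⁻²⁴ = 2.35 × 10⁻¹⁰ m = 235 pm.

λ = 235 pm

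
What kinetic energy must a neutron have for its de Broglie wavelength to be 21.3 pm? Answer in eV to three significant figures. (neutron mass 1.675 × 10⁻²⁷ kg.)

KE = 1.80 eV

p = h/λ = 6.626 × 10⁻³⁴ / 2.130 × 10⁻¹¹ = 3.111 × 10⁻²³ kg·m/s.
KE = p²/(2m) = (3.111 × 10⁻²³)² / (2 × 1.675 × 10⁻²⁷) = 2.889 × 10⁻¹⁹ J = 1.80 eV.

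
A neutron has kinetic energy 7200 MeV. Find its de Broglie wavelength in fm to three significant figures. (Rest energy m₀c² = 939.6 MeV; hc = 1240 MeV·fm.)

Total energy E = KE + m₀c² = 7200 + 939.6 = 8139.6 MeV.
(pc)² = E² − (m₀c²)² = (8139.6)² − (939.6)² = 6.537 × 10⁷ MeV², so pc = 8085 MeV.
λ = hc/(pc) = 1240 MeV·fm / 8085 MeV = 0.153 fm.

λ = 0.153 fm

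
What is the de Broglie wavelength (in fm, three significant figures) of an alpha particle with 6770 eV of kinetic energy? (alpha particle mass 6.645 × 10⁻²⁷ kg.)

λ = 175 fm

KE = 6770 eV = 1.085 × 10⁻¹⁵ J.
p = √(2mKE) = √(2 × 6.645 × 10⁻²⁷ × 1.085 × 10⁻¹⁵) = 3.797 × 10⁻²¹ kg·m/s.
λ = h/p = 6.626 × 10⁻³⁴ / 3.797 × 10⁻²¹ = 1.75 × 10⁻¹³ m = 175 fm.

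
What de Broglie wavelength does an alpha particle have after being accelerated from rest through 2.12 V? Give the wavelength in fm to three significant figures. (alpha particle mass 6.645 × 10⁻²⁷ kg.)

λ = 6970 fm

KE = 2eV = 2 × 1.602 × 10⁻¹⁹ × 2.120 = 6.792 × 10⁻¹⁹ J.
p = √(2mKE) = √(2 × 6.645 × 10⁻²⁷ × 6.792 × 10⁻¹⁹) = 9.501 × 10⁻²³ kg·m/s.
λ = h/p = 6.626 × 10⁻³⁴ / 9.501 × 10⁻²³ = 6.97 × 10⁻¹² m = 6970 fm.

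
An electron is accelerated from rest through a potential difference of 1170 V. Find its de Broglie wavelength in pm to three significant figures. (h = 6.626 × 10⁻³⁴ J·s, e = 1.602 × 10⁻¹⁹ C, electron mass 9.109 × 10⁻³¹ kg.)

KE = eV = 1.602 × 10⁻¹⁹ × 1170 = 1.874 × 10⁻¹⁶ J.
p = √(2mKE) = √(2 × 9.109 × 10⁻³¹ × 1.874 × 10⁻¹⁶) = 1.848 × 10⁻²³ kg·m/s.
λ = h/p = 6.626 × 10⁻³⁴ / 1.848 × 10⁻²³ = 3.59 × 10⁻¹¹ m = 35.9 pm.

λ = 35.9 pm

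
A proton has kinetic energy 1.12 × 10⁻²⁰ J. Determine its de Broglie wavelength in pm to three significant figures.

λ = 108 pm

p = √(2mKE) = √(2 × 1.673 × 10⁻²⁷ × 1.120 × 10⁻²⁰) = 6.122 × 10⁻²⁴ kg·m/s.
λ = h/p = 6.626 × 10⁻³⁴ / 6.122 × 10⁻²⁴ = 1.08 × 10⁻¹⁰ m = 108 pm.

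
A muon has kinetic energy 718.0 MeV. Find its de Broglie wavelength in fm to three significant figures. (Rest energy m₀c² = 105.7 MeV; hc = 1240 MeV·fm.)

λ = 1.52 fm

Total energy E = KE + m₀c² = 718.0 + 105.7 = 823.7 MeV.
(pc)² = E² − (m₀c²)² = (823.7)² − (105.7)² = 6.673 × 10⁵ MeV², so pc = 816.9 MeV.
λ = hc/(pc) = 1240 MeV·fm / 816.9 MeV = 1.52 fm.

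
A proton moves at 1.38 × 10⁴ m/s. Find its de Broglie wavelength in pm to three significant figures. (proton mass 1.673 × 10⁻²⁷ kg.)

p = mv = 1.673 × 10⁻²⁷ × 1.38 × 10⁴ = 2.309 × 10⁻²³ kg·m/s.
λ = h/p = 6.626 × 10⁻³⁴ / 2.309 × 10⁻²³ = 2.87 × 10⁻¹¹ m = 28.7 pm.

λ = 28.7 pm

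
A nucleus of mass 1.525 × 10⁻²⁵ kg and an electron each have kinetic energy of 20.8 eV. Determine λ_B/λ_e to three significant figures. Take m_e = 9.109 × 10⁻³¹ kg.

At fixed KE, p = √(2mKE) so λ = h/p ∝ 1/√m.
λ_B/λ_e = √(m_e/m_B) = √(9.109 × 10⁻³¹/1.525 × 10⁻²⁵) = √(5.973 × 10⁻⁶) = 2.44 × 10⁻³.

λ_B/λ_e = 2.44 × 10⁻³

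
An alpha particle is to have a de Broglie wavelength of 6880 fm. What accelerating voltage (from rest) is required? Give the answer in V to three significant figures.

V = 2.18 V

p = h/λ = 6.626 × 10⁻³⁴ / 6.880 × 10⁻¹² = 9.631 × 10⁻²³ kg·m/s.
KE = p²/(2m) = 6.979 × 10⁻¹⁹ J.
V = KE/2e = 6.979 × 10⁻¹⁹ / (2 × 1.602 × 10⁻¹⁹) = 2.18 V.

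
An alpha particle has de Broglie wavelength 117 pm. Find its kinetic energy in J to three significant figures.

p = h/λ = 6.626 × 10⁻³⁴ / 1.170 × 10⁻¹⁰ = 5.663 × 10⁻²⁴ kg·m/s.
KE = p²/(2m) = (5.663 × 10⁻²⁴)² / (2 × 6.645 × 10⁻²⁷) = 2.413 × 10⁻²¹ J = 2.41 × 10⁻²¹ J.

KE = 2.41 × 10⁻²¹ J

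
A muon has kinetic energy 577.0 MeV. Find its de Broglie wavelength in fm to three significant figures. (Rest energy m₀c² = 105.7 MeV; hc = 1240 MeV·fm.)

λ = 1.84 fm

Total energy E = KE + m₀c² = 577.0 + 105.7 = 682.7 MeV.
(pc)² = E² − (m₀c²)² = (682.7)² − (105.7)² = 4.549 × 10⁵ MeV², so pc = 674.5 MeV.
λ = hc/(pc) = 1240 MeV·fm / 674.5 MeV = 1.84 fm.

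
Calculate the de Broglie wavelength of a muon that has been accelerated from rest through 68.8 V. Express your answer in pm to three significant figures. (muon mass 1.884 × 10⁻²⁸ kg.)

λ = 10.3 pm

KE = eV = 1.602 × 10⁻¹⁹ × 68.80 = 1.102 × 10⁻¹⁷ J.
p = √(2mKE) = √(2 × 1.884 × 10⁻²⁸ × 1.102 × 10⁻¹⁷) = 6.444 × 10⁻²³ kg·m/s.
λ = h/p = 6.626 × 10⁻³⁴ / 6.444 × 10⁻²³ = 1.03 × 10⁻¹¹ m = 10.3 pm.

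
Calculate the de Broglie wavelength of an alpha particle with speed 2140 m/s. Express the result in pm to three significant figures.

λ = 46.6 pm

p = mv = 6.645 × 10⁻²⁷ × 2140 = 1.422 × 10⁻²³ kg·m/s.
λ = h/p = 6.626 × 10⁻³⁴ / 1.422 × 10⁻²³ = 4.66 × 10⁻¹¹ m = 46.6 pm.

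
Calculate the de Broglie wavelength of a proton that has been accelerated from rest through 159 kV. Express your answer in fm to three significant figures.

KE = eV = 1.602 × 10⁻¹⁹ × 1.590 × 10⁵ = 2.547 × 10⁻¹⁴ J.
p = √(2mKE) = √(2 × 1.673 × 10⁻²⁷ × 2.547 × 10⁻¹⁴) = 9.232 × 10⁻²¹ kg·m/s.
λ = h/p = 6.626 × 10⁻³⁴ / 9.232 × 10⁻²¹ = 7.18 × 10⁻¹⁴ m = 71.8 fm.

λ = 71.8 fm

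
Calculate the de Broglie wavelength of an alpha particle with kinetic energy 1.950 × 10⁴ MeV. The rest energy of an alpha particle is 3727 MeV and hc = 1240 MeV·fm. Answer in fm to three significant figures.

λ = 0.0541 fm

Total energy E = KE + m₀c² = 1.950 × 10⁴ + 3727 = 23227 MeV.
(pc)² = E² − (m₀c²)² = (23227)² − (3727)² = 5.256 × 10⁸ MeV², so pc = 2.293 × 10⁴ MeV.
λ = hc/(pc) = 1240 MeV·fm / 2.293 × 10⁴ MeV = 0.0541 fm.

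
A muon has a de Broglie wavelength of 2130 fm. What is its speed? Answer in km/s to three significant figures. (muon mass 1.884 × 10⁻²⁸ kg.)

p = h/λ = 6.626 × 10⁻³⁴ / 2.130 × 10⁻¹² = 3.111 × 10⁻²² kg·m/s.
v = p/m = 3.111 × 10⁻²² / 1.884 × 10⁻²⁸ = 1.65 × 10⁶ m/s = 1650 km/s.

v = 1650 km/s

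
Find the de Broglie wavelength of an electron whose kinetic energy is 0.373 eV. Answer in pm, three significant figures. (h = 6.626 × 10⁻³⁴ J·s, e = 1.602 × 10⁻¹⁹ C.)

λ = 2010 pm

KE = 0.373 eV = 5.975 × 10⁻²⁰ J.
p = √(2mKE) = √(2 × 9.109 × 10⁻³¹ × 5.975 × 10⁻²⁰) = 3.299 × 10⁻²⁵ kg·m/s.
λ = h/p = 6.626 × 10⁻³⁴ / 3.299 × 10⁻²⁵ = 2.01 × 10⁻⁹ m = 2010 pm.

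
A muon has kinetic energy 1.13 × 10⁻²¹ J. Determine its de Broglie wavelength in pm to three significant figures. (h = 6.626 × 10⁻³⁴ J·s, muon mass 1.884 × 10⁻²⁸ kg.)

λ = 1020 pm

p = √(2mKE) = √(2 × 1.884 × 10⁻²⁸ × 1.130 × 10⁻²¹) = 6.525 × 10⁻²⁵ kg·m/s.
λ = h/p = 6.626 × 10⁻³⁴ / 6.525 × 10⁻²⁵ = 1.02 × 10⁻⁹ m = 1020 pm.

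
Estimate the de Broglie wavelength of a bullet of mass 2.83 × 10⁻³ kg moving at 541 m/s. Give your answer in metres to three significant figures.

p = mv = 2.83 × 10⁻³ × 541 = 1.531 kg·m/s.
λ = h/p = 6.626 × 10⁻³⁴ / 1.531 = 4.33 × 10⁻³⁴ m.

λ = 4.33 × 10⁻³⁴ m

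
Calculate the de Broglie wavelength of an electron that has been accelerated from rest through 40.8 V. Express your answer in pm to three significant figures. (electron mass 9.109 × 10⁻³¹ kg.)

λ = 192 pm

KE = eV = 1.602 × 10⁻¹⁹ × 40.80 = 6.536 × 10⁻¹⁸ J.
p = √(2mKE) = √(2 × 9.109 × 10⁻³¹ × 6.536 × 10⁻¹⁸) = 3.451 × 10⁻²⁴ kg·m/s.
λ = h/p = 6.626 × 10⁻³⁴ / 3.451 × 10⁻²⁴ = 1.92 × 10⁻¹⁰ m = 192 pm.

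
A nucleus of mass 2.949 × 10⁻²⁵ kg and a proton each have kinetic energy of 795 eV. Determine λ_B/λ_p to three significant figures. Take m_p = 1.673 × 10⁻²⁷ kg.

At fixed KE, p = √(2mKE) so λ = h/p ∝ 1/√m.
λ_B/λ_p = √(m_p/m_B) = √(1.673 × 10⁻²⁷/2.949 × 10⁻²⁵) = √(5.673 × 10⁻³) = 0.0753.

λ_B/λ_p = 0.0753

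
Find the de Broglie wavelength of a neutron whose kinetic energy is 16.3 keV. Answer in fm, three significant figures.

λ = 224 fm

KE = 16.3 keV = 2.611 × 10⁻¹⁵ J.
p = √(2mKE) = √(2 × 1.675 × 10⁻²⁷ × 2.611 × 10⁻¹⁵) = 2.958 × 10⁻²¹ kg·m/s.
λ = h/p = 6.626 × 10⁻³⁴ / 2.958 × 10⁻²¹ = 2.24 × 10⁻¹³ m = 224 fm.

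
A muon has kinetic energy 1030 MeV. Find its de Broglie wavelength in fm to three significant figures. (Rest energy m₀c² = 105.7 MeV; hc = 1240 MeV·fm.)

Total energy E = KE + m₀c² = 1030 + 105.7 = 1135.7 MeV.
(pc)² = E² − (m₀c²)² = (1135.7)² − (105.7)² = 1.279 × 10⁶ MeV², so pc = 1131 MeV.
λ = hc/(pc) = 1240 MeV·fm / 1131 MeV = 1.10 fm.

λ = 1.10 fm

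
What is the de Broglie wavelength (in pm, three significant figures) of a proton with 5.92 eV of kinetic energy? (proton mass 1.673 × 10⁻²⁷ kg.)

λ = 11.8 pm

KE = 5.92 eV = 9.484 × 10⁻¹⁹ J.
p = √(2mKE) = √(2 × 1.673 × 10⁻²⁷ × 9.484 × 10⁻¹⁹) = 5.633 × 10⁻²³ kg·m/s.
λ = h/p = 6.626 × 10⁻³⁴ / 5.633 × 10⁻²³ = 1.18 × 10⁻¹¹ m = 11.8 pm.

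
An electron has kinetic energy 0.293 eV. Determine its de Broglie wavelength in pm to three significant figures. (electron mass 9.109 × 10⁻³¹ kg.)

KE = 0.293 eV = 4.694 × 10⁻²⁰ J.
p = √(2mKE) = √(2 × 9.109 × 10⁻³¹ × 4.694 × 10⁻²⁰) = 2.924 × 10⁻²⁵ kg·m/s.
λ = h/p = 6.626 × 10⁻³⁴ / 2.924 × 10⁻²⁵ = 2.27 × 10⁻⁹ m = 2270 pm.

λ = 2270 pm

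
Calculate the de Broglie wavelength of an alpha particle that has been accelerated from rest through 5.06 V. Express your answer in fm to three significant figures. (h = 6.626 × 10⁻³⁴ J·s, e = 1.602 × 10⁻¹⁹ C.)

λ = 4510 fm

KE = 2eV = 2 × 1.602 × 10⁻¹⁹ × 5.060 = 1.621 × 10⁻¹⁸ J.
p = √(2mKE) = √(2 × 6.645 × 10⁻²⁷ × 1.621 × 10⁻¹⁸) = 1.468 × 10⁻²² kg·m/s.
λ = h/p = 6.626 × 10⁻³⁴ / 1.468 × 10⁻²² = 4.51 × 10⁻¹² m = 4510 fm.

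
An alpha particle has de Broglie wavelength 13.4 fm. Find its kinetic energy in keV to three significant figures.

KE = 1150 keV

p = h/λ = 6.626 × 10⁻³⁴ / 1.340 × 10⁻¹⁴ = 4.945 × 10⁻²⁰ kg·m/s.
KE = p²/(2m) = (4.945 × 10⁻²⁰)² / (2 × 6.645 × 10⁻²⁷) = 1.840 × 10⁻¹³ J = 1150 keV.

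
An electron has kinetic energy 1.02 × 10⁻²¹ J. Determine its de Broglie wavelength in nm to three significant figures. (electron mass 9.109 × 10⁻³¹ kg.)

λ = 15.4 nm

p = √(2mKE) = √(2 × 9.109 × 10⁻³¹ × 1.020 × 10⁻²¹) = 4.311 × 10⁻²⁶ kg·m/s.
λ = h/p = 6.626 × 10⁻³⁴ / 4.311 × 10⁻²⁶ = 1.54 × 10⁻⁸ m = 15.4 nm.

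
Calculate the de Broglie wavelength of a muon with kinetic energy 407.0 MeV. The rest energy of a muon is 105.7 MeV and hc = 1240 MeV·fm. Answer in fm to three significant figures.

λ = 2.47 fm

Total energy E = KE + m₀c² = 407.0 + 105.7 = 512.7 MeV.
(pc)² = E² − (m₀c²)² = (512.7)² − (105.7)² = 2.517 × 10⁵ MeV², so pc = 501.7 MeV.
λ = hc/(pc) = 1240 MeV·fm / 501.7 MeV = 2.47 fm.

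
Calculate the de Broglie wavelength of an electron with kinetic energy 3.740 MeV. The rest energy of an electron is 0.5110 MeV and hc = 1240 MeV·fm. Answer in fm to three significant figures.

λ = 294 fm

Total energy E = KE + m₀c² = 3.740 + 0.5110 = 4.2510 MeV.
(pc)² = E² − (m₀c²)² = (4.2510)² − (0.5110)² = 17.81 MeV², so pc = 4.220 MeV.
λ = hc/(pc) = 1240 MeV·fm / 4.220 MeV = 294 fm.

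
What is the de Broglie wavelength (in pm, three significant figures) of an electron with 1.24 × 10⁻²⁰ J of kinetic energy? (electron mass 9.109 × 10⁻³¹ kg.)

p = √(2mKE) = √(2 × 9.109 × 10⁻³¹ × 1.240 × 10⁻²⁰) = 1.503 × 10⁻²⁵ kg·m/s.
λ = h/p = 6.626 × 10⁻³⁴ / 1.503 × 10⁻²⁵ = 4.41 × 10⁻⁹ m = 4410 pm.

λ = 4410 pm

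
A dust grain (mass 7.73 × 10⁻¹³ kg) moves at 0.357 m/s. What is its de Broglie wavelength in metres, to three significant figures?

p = mv = 7.73 × 10⁻¹³ × 0.357 = 2.760 × 10⁻¹³ kg·m/s.
λ = h/p = 6.626 × 10⁻³⁴ / 2.760 × 10⁻¹³ = 2.40 × 10⁻²¹ m.

λ = 2.40 × 10⁻²¹ m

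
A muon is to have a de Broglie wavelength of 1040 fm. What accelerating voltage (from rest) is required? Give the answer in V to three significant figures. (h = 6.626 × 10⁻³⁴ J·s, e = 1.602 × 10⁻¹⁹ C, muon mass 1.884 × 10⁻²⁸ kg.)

V = 6720 V

p = h/λ = 6.626 × 10⁻³⁴ / 1.040 × 10⁻¹² = 6.371 × 10⁻²² kg·m/s.
KE = p²/(2m) = 1.077 × 10⁻¹⁵ J.
V = KE/e = 1.077 × 10⁻¹⁵ / (1.602 × 10⁻¹⁹) = 6720 V.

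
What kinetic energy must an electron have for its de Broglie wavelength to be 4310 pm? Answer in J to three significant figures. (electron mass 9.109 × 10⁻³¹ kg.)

p = h/λ = 6.626 × 10⁻³⁴ / 4.310 × 10⁻⁹ = 1.537 × 10⁻²⁵ kg·m/s.
KE = p²/(2m) = (1.537 × 10⁻²⁵)² / (2 × 9.109 × 10⁻³¹) = 1.297 × 10⁻²⁰ J = 1.30 × 10⁻²⁰ J.

KE = 1.30 × 10⁻²⁰ J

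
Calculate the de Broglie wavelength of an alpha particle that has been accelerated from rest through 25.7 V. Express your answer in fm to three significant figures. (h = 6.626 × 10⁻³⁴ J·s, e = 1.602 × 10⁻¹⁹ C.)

KE = 2eV = 2 × 1.602 × 10⁻¹⁹ × 25.70 = 8.234 × 10⁻¹⁸ J.
p = √(2mKE) = √(2 × 6.645 × 10⁻²⁷ × 8.234 × 10⁻¹⁸) = 3.308 × 10⁻²² kg·m/s.
λ = h/p = 6.626 × 10⁻³⁴ / 3.308 × 10⁻²² = 2.00 × 10⁻¹² m = 2000 fm.

λ = 2000 fm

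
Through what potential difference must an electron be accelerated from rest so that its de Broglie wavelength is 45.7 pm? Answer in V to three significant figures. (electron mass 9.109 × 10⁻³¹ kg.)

V = 720 V

p = h/λ = 6.626 × 10⁻³⁴ / 4.570 × 10⁻¹¹ = 1.450 × 10⁻²³ kg·m/s.
KE = p²/(2m) = 1.154 × 10⁻¹⁶ J.
V = KE/e = 1.154 × 10⁻¹⁶ / (1.602 × 10⁻¹⁹) = 720 V.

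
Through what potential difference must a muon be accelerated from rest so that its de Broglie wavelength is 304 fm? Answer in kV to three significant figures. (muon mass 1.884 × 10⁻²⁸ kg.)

V = 78.7 kV

p = h/λ = 6.626 × 10⁻³⁴ / 3.040 × 10⁻¹³ = 2.180 × 10⁻²¹ kg·m/s.
KE = p²/(2m) = 1.261 × 10⁻¹⁴ J.
V = KE/e = 1.261 × 10⁻¹⁴ / (1.602 × 10⁻¹⁹) = 78.7 kV.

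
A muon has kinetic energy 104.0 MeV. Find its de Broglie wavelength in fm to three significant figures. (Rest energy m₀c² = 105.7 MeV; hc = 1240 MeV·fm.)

λ = 6.85 fm

Total energy E = KE + m₀c² = 104.0 + 105.7 = 209.7 MeV.
(pc)² = E² − (m₀c²)² = (209.7)² − (105.7)² = 3.280 × 10⁴ MeV², so pc = 181.1 MeV.
λ = hc/(pc) = 1240 MeV·fm / 181.1 MeV = 6.85 fm.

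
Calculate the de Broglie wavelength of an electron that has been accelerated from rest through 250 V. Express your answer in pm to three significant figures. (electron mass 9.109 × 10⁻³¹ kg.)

KE = eV = 1.602 × 10⁻¹⁹ × 250.0 = 4.005 × 10⁻¹⁷ J.
p = √(2mKE) = √(2 × 9.109 × 10⁻³¹ × 4.005 × 10⁻¹⁷) = 8.542 × 10⁻²⁴ kg·m/s.
λ = h/p = 6.626 × 10⁻³⁴ / 8.542 × 10⁻²⁴ = 7.76 × 10⁻¹¹ m = 77.6 pm.

λ = 77.6 pm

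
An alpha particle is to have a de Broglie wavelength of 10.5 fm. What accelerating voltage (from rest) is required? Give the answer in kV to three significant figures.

V = 935 kV

p = h/λ = 6.626 × 10⁻³⁴ / 1.050 × 10⁻¹⁴ = 6.310 × 10⁻²⁰ kg·m/s.
KE = p²/(2m) = 2.996 × 10⁻¹³ J.
V = KE/2e = 2.996 × 10⁻¹³ / (2 × 1.602 × 10⁻¹⁹) = 935 kV.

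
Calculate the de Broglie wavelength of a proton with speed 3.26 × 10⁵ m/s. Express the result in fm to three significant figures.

p = mv = 1.673 × 10⁻²⁷ × 3.26 × 10⁵ = 5.454 × 10⁻²² kg·m/s.
λ = h/p = 6.626 × 10⁻³⁴ / 5.454 × 10⁻²² = 1.21 × 10⁻¹² m = 1210 fm.

λ = 1210 fm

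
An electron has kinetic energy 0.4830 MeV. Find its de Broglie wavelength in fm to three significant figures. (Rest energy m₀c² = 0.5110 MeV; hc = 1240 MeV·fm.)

Total energy E = KE + m₀c² = 0.4830 + 0.5110 = 0.9940 MeV.
(pc)² = E² − (m₀c²)² = (0.9940)² − (0.5110)² = 0.7269 MeV², so pc = 0.8526 MeV.
λ = hc/(pc) = 1240 MeV·fm / 0.8526 MeV = 1450 fm.

λ = 1450 fm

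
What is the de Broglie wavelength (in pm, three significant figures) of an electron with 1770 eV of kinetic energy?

KE = 1770 eV = 2.836 × 10⁻¹⁶ J.
p = √(2mKE) = √(2 × 9.109 × 10⁻³¹ × 2.836 × 10⁻¹⁶) = 2.273 × 10⁻²³ kg·m/s.
λ = h/p = 6.626 × 10⁻³⁴ / 2.273 × 10⁻²³ = 2.92 × 10⁻¹¹ m = 29.2 pm.

λ = 29.2 pm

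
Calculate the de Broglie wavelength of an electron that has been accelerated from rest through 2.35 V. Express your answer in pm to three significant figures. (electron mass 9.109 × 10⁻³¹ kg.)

KE = eV = 1.602 × 10⁻¹⁹ × 2.350 = 3.765 × 10⁻¹⁹ J.
p = √(2mKE) = √(2 × 9.109 × 10⁻³¹ × 3.765 × 10⁻¹⁹) = 8.282 × 10⁻²⁵ kg·m/s.
λ = h/p = 6.626 × 10⁻³⁴ / 8.282 × 10⁻²⁵ = 8.00 × 10⁻¹⁰ m = 800 pm.

λ = 800 pm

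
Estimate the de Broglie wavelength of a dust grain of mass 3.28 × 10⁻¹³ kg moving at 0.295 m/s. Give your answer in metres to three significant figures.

p = mv = 3.28 × 10⁻¹³ × 0.295 = 9.676 × 10⁻¹⁴ kg·m/s.
λ = h/p = 6.626 × 10⁻³⁴ / 9.676 × 10⁻¹⁴ = 6.85 × 10⁻²¹ m.

λ = 6.85 × 10⁻²¹ m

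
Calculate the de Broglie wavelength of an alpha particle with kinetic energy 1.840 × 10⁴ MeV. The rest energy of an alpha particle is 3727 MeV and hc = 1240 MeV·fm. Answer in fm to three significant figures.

Total energy E = KE + m₀c² = 1.840 × 10⁴ + 3727 = 22127 MeV.
(pc)² = E² − (m₀c²)² = (22127)² − (3727)² = 4.757 × 10⁸ MeV², so pc = 2.181 × 10⁴ MeV.
λ = hc/(pc) = 1240 MeV·fm / 2.181 × 10⁴ MeV = 0.0569 fm.

λ = 0.0569 fm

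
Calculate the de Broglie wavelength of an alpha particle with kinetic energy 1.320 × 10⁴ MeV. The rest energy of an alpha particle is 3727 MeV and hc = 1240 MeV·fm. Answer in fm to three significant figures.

Total energy E = KE + m₀c² = 1.320 × 10⁴ + 3727 = 16927 MeV.
(pc)² = E² − (m₀c²)² = (16927)² − (3727)² = 2.726 × 10⁸ MeV², so pc = 1.651 × 10⁴ MeV.
λ = hc/(pc) = 1240 MeV·fm / 1.651 × 10⁴ MeV = 0.0751 fm.

λ = 0.0751 fm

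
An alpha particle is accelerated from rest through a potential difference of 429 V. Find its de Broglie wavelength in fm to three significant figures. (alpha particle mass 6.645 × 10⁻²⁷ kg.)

λ = 490 fm

KE = 2eV = 2 × 1.602 × 10⁻¹⁹ × 429.0 = 1.375 × 10⁻¹⁶ J.
p = √(2mKE) = √(2 × 6.645 × 10⁻²⁷ × 1.375 × 10⁻¹⁶) = 1.352 × 10⁻²¹ kg·m/s.
λ = h/p = 6.626 × 10⁻³⁴ / 1.352 × 10⁻²¹ = 4.90 × 10⁻¹³ m = 490 fm.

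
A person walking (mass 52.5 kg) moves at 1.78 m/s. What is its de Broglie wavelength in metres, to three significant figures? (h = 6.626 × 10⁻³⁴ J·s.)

λ = 7.09 × 10⁻³⁶ m

p = mv = 52.5 × 1.78 = 9.345 × 10¹ kg·m/s.
λ = h/p = 6.626 × 10⁻³⁴ / 9.345 × 10¹ = 7.09 × 10⁻³⁶ m.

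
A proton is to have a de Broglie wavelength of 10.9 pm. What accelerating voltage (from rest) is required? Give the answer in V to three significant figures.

V = 6.89 V

p = h/λ = 6.626 × 10⁻³⁴ / 1.090 × 10⁻¹¹ = 6.079 × 10⁻²³ kg·m/s.
KE = p²/(2m) = 1.104 × 10⁻¹⁸ J.
V = KE/e = 1.104 × 10⁻¹⁸ / (1.602 × 10⁻¹⁹) = 6.89 V.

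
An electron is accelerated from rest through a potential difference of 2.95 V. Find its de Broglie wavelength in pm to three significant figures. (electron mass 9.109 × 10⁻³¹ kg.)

λ = 714 pm

KE = eV = 1.602 × 10⁻¹⁹ × 2.950 = 4.726 × 10⁻¹⁹ J.
p = √(2mKE) = √(2 × 9.109 × 10⁻³¹ × 4.726 × 10⁻¹⁹) = 9.279 × 10⁻²⁵ kg·m/s.
λ = h/p = 6.626 × 10⁻³⁴ / 9.279 × 10⁻²⁵ = 7.14 × 10⁻¹⁰ m = 714 pm.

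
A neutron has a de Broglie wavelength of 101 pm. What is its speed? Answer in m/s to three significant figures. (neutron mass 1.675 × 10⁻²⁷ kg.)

p = h/λ = 6.626 × 10⁻³⁴ / 1.010 × 10⁻¹⁰ = 6.560 × 10⁻²⁴ kg·m/s.
v = p/m = 6.560 × 10⁻²⁴ / 1.675 × 10⁻²⁷ = 3.92 × 10³ m/s = 3920 m/s.

v = 3920 m/s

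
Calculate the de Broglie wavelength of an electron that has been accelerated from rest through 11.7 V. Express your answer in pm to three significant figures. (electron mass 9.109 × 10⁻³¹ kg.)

KE = eV = 1.602 × 10⁻¹⁹ × 11.70 = 1.874 × 10⁻¹⁸ J.
p = √(2mKE) = √(2 × 9.109 × 10⁻³¹ × 1.874 × 10⁻¹⁸) = 1.848 × 10⁻²⁴ kg·m/s.
λ = h/p = 6.626 × 10⁻³⁴ / 1.848 × 10⁻²⁴ = 3.59 × 10⁻¹⁰ m = 359 pm.

λ = 359 pm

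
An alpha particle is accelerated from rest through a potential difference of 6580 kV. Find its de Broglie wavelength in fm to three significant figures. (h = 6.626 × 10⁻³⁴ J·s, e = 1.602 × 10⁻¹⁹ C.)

λ = 3.96 fm

KE = 2eV = 2 × 1.602 × 10⁻¹⁹ × 6.580 × 10⁶ = 2.108 × 10⁻¹² J.
p = √(2mKE) = √(2 × 6.645 × 10⁻²⁷ × 2.108 × 10⁻¹²) = 1.674 × 10⁻¹⁹ kg·m/s.
λ = h/p = 6.626 × 10⁻³⁴ / 1.674 × 10⁻¹⁹ = 3.96 × 10⁻¹⁵ m = 3.96 fm.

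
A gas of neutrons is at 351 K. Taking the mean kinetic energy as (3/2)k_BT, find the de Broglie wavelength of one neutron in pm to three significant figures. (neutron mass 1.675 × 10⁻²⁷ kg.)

λ = 134 pm

KE = (3/2)k_BT = 1.5 × 1.381 × 10⁻²³ × 351 = 7.271 × 10⁻²¹ J.
p = √(2mKE) = √(2 × 1.675 × 10⁻²⁷ × 7.271 × 10⁻²¹) = 4.935 × 10⁻²⁴ kg·m/s.
λ = h/p = 1.34 × 10⁻¹⁰ m = 134 pm.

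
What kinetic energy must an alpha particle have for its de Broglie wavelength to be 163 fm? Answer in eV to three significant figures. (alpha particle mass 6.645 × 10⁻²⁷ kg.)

KE = 7760 eV

p = h/λ = 6.626 × 10⁻³⁴ / 1.630 × 10⁻¹³ = 4.065 × 10⁻²¹ kg·m/s.
KE = p²/(2m) = (4.065 × 10⁻²¹)² / (2 × 6.645 × 10⁻²⁷) = 1.243 × 10⁻¹⁵ J = 7760 eV.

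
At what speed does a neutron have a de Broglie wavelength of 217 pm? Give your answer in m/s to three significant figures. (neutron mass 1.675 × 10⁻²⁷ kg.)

p = h/λ = 6.626 × 10⁻³⁴ / 2.170 × 10⁻¹⁰ = 3.053 × 10⁻²⁴ kg·m/s.
v = p/m = 3.053 × 10⁻²⁴ / 1.675 × 10⁻²⁷ = 1.82 × 10³ m/s = 1820 m/s.

v = 1820 m/s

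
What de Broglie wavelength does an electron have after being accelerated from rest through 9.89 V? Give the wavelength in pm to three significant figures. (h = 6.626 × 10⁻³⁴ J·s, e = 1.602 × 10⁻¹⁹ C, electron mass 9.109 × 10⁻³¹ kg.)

λ = 390 pm

KE = eV = 1.602 × 10⁻¹⁹ × 9.890 = 1.584 × 10⁻¹⁸ J.
p = √(2mKE) = √(2 × 9.109 × 10⁻³¹ × 1.584 × 10⁻¹⁸) = 1.699 × 10⁻²⁴ kg·m/s.
λ = h/p = 6.626 × 10⁻³⁴ / 1.699 × 10⁻²⁴ = 3.90 × 10⁻¹⁰ m = 390 pm.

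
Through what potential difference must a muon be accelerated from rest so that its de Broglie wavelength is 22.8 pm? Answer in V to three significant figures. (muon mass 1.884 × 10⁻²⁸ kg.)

V = 14.0 V

p = h/λ = 6.626 × 10⁻³⁴ / 2.280 × 10⁻¹¹ = 2.906 × 10⁻²³ kg·m/s.
KE = p²/(2m) = 2.241 × 10⁻¹⁸ J.
V = KE/e = 2.241 × 10⁻¹⁸ / (1.602 × 10⁻¹⁹) = 14.0 V.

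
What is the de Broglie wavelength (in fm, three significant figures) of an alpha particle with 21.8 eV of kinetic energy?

KE = 21.8 eV = 3.492 × 10⁻¹⁸ J.
p = √(2mKE) = √(2 × 6.645 × 10⁻²⁷ × 3.492 × 10⁻¹⁸) = 2.154 × 10⁻²² kg·m/s.
λ = h/p = 6.626 × 10⁻³⁴ / 2.154 × 10⁻²² = 3.08 × 10⁻¹² m = 3080 fm.

λ = 3080 fm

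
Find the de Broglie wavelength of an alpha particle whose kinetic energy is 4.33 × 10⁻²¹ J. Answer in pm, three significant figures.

λ = 87.3 pm

p = √(2mKE) = √(2 × 6.645 × 10⁻²⁷ × 4.330 × 10⁻²¹) = 7.586 × 10⁻²⁴ kg·m/s.
λ = h/p = 6.626 × 10⁻³⁴ / 7.586 × 10⁻²⁴ = 8.73 × 10⁻¹¹ m = 87.3 pm.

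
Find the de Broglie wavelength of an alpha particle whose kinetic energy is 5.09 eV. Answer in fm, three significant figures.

λ = 6370 fm

KE = 5.09 eV = 8.154 × 10⁻¹⁹ J.
p = √(2mKE) = √(2 × 6.645 × 10⁻²⁷ × 8.154 × 10⁻¹⁹) = 1.041 × 10⁻²² kg·m/s.
λ = h/p = 6.626 × 10⁻³⁴ / 1.041 × 10⁻²² = 6.37 × 10⁻¹² m = 6370 fm.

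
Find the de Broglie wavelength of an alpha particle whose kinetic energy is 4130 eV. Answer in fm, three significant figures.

KE = 4130 eV = 6.616 × 10⁻¹⁶ J.
p = √(2mKE) = √(2 × 6.645 × 10⁻²⁷ × 6.616 × 10⁻¹⁶) = 2.965 × 10⁻²¹ kg·m/s.
λ = h/p = 6.626 × 10⁻³⁴ / 2.965 × 10⁻²¹ = 2.23 × 10⁻¹³ m = 223 fm.

λ = 223 fm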